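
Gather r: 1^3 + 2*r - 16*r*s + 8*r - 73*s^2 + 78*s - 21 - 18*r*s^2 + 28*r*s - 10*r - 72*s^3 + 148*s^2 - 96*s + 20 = r*(-18*s^2 + 12*s) - 72*s^3 + 75*s^2 - 18*s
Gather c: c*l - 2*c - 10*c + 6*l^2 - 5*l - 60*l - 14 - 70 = c*(l - 12) + 6*l^2 - 65*l - 84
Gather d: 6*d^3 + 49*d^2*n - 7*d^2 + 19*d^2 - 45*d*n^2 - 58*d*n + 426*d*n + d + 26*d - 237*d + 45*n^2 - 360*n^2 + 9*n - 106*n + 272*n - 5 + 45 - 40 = 6*d^3 + d^2*(49*n + 12) + d*(-45*n^2 + 368*n - 210) - 315*n^2 + 175*n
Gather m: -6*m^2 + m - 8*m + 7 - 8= -6*m^2 - 7*m - 1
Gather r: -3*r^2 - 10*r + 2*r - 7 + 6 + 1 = -3*r^2 - 8*r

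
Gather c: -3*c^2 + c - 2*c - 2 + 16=-3*c^2 - c + 14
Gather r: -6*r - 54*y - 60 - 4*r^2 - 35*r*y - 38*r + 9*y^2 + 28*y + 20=-4*r^2 + r*(-35*y - 44) + 9*y^2 - 26*y - 40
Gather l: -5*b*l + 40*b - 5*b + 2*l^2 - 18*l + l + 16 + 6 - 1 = 35*b + 2*l^2 + l*(-5*b - 17) + 21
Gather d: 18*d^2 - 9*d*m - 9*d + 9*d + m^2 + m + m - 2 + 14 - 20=18*d^2 - 9*d*m + m^2 + 2*m - 8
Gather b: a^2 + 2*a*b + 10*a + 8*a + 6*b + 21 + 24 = a^2 + 18*a + b*(2*a + 6) + 45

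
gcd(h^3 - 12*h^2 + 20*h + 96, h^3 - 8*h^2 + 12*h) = h - 6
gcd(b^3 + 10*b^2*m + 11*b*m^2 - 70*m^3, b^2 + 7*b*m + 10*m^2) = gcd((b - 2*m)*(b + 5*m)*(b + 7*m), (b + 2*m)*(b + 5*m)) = b + 5*m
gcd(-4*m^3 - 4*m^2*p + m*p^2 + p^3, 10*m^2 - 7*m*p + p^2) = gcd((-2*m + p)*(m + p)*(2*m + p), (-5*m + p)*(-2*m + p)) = -2*m + p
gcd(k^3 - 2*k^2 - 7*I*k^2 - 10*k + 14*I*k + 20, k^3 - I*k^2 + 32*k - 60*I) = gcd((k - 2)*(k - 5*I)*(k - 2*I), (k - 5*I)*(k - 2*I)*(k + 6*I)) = k^2 - 7*I*k - 10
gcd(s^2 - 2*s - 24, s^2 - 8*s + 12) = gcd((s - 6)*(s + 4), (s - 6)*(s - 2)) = s - 6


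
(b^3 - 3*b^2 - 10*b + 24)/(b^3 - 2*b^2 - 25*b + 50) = (b^2 - b - 12)/(b^2 - 25)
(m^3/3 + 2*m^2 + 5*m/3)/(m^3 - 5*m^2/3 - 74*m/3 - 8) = m*(m^2 + 6*m + 5)/(3*m^3 - 5*m^2 - 74*m - 24)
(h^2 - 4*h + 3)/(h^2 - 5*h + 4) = (h - 3)/(h - 4)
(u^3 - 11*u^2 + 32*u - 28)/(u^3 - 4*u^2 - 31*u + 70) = (u - 2)/(u + 5)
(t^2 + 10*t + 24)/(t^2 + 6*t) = (t + 4)/t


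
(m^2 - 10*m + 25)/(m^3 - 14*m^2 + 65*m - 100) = 1/(m - 4)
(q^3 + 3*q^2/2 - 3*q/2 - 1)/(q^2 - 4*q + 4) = (2*q^3 + 3*q^2 - 3*q - 2)/(2*(q^2 - 4*q + 4))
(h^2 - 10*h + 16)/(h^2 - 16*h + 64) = (h - 2)/(h - 8)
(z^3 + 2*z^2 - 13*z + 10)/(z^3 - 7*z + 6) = (z + 5)/(z + 3)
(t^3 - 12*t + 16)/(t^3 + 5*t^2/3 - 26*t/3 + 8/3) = 3*(t - 2)/(3*t - 1)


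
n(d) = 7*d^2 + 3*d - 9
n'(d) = 14*d + 3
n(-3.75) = 78.19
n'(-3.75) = -49.50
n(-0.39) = -9.11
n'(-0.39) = -2.46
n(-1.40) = 0.52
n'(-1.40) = -16.60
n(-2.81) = 37.84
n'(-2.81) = -36.34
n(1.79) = 18.80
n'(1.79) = 28.06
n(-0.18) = -9.31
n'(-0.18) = 0.48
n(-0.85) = -6.49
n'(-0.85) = -8.90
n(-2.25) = 19.69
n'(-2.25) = -28.50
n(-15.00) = 1521.00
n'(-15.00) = -207.00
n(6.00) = 261.00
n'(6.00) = 87.00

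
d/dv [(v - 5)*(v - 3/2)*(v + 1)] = 3*v^2 - 11*v + 1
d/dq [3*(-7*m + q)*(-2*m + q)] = -27*m + 6*q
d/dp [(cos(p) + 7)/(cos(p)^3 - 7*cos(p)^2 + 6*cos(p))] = 2*(cos(p)^3 + 7*cos(p)^2 - 49*cos(p) + 21)*sin(p)/((cos(p) - 6)^2*(cos(p) - 1)^2*cos(p)^2)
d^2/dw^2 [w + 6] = 0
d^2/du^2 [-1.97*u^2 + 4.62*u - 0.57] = -3.94000000000000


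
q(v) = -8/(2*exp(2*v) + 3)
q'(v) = 32*exp(2*v)/(2*exp(2*v) + 3)^2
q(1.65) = -0.14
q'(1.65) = 0.26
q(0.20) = -1.34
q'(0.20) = 1.33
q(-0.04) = -1.65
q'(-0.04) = 1.26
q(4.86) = -0.00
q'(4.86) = 0.00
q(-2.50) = -2.65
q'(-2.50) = 0.02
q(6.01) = -0.00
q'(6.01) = 0.00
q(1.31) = -0.26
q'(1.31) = 0.47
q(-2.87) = -2.66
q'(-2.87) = 0.01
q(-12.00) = -2.67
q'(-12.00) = 0.00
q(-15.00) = -2.67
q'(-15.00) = 0.00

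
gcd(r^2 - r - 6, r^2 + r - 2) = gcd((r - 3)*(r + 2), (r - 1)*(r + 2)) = r + 2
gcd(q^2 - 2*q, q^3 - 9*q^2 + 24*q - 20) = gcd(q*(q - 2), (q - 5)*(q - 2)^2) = q - 2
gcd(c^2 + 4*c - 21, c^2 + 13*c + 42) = c + 7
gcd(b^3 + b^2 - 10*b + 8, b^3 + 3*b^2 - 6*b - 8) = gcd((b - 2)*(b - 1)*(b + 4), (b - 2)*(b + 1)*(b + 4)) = b^2 + 2*b - 8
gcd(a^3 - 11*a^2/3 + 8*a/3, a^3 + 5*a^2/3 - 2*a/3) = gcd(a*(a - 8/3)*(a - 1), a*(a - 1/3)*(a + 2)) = a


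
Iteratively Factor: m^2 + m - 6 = (m + 3)*(m - 2)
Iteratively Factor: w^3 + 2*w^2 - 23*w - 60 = (w + 4)*(w^2 - 2*w - 15) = (w + 3)*(w + 4)*(w - 5)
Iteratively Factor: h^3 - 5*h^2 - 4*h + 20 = (h - 5)*(h^2 - 4) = (h - 5)*(h + 2)*(h - 2)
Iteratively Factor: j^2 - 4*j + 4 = (j - 2)*(j - 2)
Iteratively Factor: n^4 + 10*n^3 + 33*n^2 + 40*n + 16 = (n + 4)*(n^3 + 6*n^2 + 9*n + 4) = (n + 4)^2*(n^2 + 2*n + 1) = (n + 1)*(n + 4)^2*(n + 1)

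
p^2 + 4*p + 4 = (p + 2)^2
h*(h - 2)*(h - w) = h^3 - h^2*w - 2*h^2 + 2*h*w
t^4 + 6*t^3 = t^3*(t + 6)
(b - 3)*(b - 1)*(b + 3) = b^3 - b^2 - 9*b + 9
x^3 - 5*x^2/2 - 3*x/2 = x*(x - 3)*(x + 1/2)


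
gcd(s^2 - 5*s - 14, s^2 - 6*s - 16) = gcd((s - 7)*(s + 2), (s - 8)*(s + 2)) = s + 2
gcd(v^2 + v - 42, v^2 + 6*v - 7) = v + 7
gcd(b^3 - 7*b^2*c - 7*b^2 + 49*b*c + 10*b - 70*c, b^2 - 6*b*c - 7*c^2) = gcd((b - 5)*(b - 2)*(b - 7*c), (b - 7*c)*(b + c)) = b - 7*c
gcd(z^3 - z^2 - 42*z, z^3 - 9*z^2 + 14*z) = z^2 - 7*z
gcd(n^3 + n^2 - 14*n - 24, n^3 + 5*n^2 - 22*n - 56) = n^2 - 2*n - 8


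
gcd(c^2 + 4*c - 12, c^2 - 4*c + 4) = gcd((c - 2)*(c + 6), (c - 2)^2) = c - 2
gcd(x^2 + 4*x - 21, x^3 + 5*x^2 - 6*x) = 1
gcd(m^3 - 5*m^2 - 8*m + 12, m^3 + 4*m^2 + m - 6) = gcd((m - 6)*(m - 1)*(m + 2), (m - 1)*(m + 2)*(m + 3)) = m^2 + m - 2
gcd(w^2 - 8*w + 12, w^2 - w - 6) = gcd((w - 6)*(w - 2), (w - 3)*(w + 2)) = 1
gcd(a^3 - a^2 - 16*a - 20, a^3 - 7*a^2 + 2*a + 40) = a^2 - 3*a - 10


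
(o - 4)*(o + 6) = o^2 + 2*o - 24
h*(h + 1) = h^2 + h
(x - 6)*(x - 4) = x^2 - 10*x + 24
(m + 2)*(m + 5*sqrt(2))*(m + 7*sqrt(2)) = m^3 + 2*m^2 + 12*sqrt(2)*m^2 + 24*sqrt(2)*m + 70*m + 140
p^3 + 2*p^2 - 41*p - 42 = (p - 6)*(p + 1)*(p + 7)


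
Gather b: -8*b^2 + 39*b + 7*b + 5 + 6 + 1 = -8*b^2 + 46*b + 12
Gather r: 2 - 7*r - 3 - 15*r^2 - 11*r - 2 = -15*r^2 - 18*r - 3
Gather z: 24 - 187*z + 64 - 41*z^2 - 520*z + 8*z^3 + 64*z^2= 8*z^3 + 23*z^2 - 707*z + 88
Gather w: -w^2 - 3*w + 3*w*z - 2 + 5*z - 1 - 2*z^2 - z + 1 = -w^2 + w*(3*z - 3) - 2*z^2 + 4*z - 2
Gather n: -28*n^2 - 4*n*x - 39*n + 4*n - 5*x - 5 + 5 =-28*n^2 + n*(-4*x - 35) - 5*x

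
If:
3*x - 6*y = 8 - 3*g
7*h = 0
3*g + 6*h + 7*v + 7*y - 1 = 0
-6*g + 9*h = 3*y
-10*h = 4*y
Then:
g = 0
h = 0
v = 1/7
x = 8/3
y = 0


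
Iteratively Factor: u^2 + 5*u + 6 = (u + 3)*(u + 2)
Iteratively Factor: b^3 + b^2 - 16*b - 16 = (b + 1)*(b^2 - 16) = (b + 1)*(b + 4)*(b - 4)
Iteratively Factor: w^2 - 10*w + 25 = (w - 5)*(w - 5)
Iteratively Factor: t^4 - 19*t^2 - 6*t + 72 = (t + 3)*(t^3 - 3*t^2 - 10*t + 24) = (t - 4)*(t + 3)*(t^2 + t - 6) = (t - 4)*(t - 2)*(t + 3)*(t + 3)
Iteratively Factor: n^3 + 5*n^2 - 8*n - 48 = (n - 3)*(n^2 + 8*n + 16) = (n - 3)*(n + 4)*(n + 4)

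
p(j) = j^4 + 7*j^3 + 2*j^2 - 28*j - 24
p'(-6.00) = -160.00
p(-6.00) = 0.00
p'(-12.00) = -3964.00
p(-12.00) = 9240.00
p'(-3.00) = 41.00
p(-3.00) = -30.00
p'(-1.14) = -11.19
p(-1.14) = 1.84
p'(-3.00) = 41.00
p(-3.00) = -30.00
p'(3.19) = 328.31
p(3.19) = 237.82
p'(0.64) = -15.79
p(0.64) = -39.10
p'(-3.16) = 42.84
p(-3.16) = -36.72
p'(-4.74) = -1.13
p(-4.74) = -87.03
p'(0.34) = -24.06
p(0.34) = -33.00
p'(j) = 4*j^3 + 21*j^2 + 4*j - 28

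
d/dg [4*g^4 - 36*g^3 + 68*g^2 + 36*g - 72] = 16*g^3 - 108*g^2 + 136*g + 36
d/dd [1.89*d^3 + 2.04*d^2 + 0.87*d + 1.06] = 5.67*d^2 + 4.08*d + 0.87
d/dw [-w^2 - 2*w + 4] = -2*w - 2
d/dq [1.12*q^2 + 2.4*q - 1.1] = 2.24*q + 2.4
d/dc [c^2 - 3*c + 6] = 2*c - 3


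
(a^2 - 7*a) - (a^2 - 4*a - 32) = 32 - 3*a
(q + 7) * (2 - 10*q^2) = -10*q^3 - 70*q^2 + 2*q + 14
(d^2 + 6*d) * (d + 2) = d^3 + 8*d^2 + 12*d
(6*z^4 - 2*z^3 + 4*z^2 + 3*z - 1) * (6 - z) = -6*z^5 + 38*z^4 - 16*z^3 + 21*z^2 + 19*z - 6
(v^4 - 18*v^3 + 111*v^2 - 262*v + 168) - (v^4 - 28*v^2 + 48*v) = -18*v^3 + 139*v^2 - 310*v + 168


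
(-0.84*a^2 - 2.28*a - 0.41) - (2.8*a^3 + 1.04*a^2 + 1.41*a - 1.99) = -2.8*a^3 - 1.88*a^2 - 3.69*a + 1.58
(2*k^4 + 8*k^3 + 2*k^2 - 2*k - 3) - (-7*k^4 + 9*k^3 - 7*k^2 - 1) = 9*k^4 - k^3 + 9*k^2 - 2*k - 2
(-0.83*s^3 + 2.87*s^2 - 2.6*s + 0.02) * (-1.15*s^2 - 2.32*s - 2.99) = 0.9545*s^5 - 1.3749*s^4 - 1.1867*s^3 - 2.5723*s^2 + 7.7276*s - 0.0598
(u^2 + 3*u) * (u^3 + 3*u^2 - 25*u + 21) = u^5 + 6*u^4 - 16*u^3 - 54*u^2 + 63*u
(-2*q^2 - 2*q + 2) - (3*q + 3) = -2*q^2 - 5*q - 1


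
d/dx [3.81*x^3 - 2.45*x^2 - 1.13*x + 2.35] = 11.43*x^2 - 4.9*x - 1.13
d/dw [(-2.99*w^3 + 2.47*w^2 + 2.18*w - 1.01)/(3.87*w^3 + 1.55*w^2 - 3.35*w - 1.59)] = (-14.1934*w^4 + 3.1598*w^3 + 14.3349*w^2 - 4.7236*w - 6.8497)/(14.9769*w^6 + 11.997*w^5 - 23.5265*w^4 - 22.6916*w^3 + 6.2935*w^2 + 10.653*w + 2.5281)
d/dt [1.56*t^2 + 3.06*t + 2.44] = 3.12*t + 3.06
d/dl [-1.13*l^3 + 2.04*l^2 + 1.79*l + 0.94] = -3.39*l^2 + 4.08*l + 1.79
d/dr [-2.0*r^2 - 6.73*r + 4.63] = -4.0*r - 6.73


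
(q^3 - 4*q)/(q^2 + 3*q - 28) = q*(q^2 - 4)/(q^2 + 3*q - 28)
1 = 1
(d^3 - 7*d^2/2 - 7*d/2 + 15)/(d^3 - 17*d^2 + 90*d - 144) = (d^2 - d/2 - 5)/(d^2 - 14*d + 48)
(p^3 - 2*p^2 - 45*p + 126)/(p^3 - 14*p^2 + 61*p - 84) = (p^2 + p - 42)/(p^2 - 11*p + 28)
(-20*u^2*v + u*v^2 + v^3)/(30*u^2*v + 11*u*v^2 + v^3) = (-4*u + v)/(6*u + v)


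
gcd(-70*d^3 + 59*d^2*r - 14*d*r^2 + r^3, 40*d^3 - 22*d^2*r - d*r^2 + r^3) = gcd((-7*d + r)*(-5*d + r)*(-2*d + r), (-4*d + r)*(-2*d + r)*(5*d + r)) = -2*d + r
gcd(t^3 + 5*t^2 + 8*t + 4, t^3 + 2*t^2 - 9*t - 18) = t + 2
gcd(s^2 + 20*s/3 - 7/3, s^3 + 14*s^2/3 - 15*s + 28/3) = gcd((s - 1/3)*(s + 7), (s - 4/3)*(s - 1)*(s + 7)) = s + 7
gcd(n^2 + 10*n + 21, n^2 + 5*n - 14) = n + 7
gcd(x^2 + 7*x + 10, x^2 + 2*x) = x + 2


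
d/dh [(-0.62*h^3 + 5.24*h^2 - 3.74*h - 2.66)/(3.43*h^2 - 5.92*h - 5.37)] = (-2.1266*h^4 + 7.34079999999999*h^3 - 8.20440000000001*h^2 - 38.03*h + 4.3366)/(11.7649*h^4 - 40.6112*h^3 - 1.7918*h^2 + 63.5808*h + 28.8369)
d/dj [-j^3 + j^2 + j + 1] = -3*j^2 + 2*j + 1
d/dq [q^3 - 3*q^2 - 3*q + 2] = 3*q^2 - 6*q - 3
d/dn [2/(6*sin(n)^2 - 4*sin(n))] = 2*(-3/tan(n) + cos(n)/sin(n)^2)/(3*sin(n) - 2)^2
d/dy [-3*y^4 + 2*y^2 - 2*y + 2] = -12*y^3 + 4*y - 2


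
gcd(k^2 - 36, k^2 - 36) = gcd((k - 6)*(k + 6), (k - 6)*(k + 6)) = k^2 - 36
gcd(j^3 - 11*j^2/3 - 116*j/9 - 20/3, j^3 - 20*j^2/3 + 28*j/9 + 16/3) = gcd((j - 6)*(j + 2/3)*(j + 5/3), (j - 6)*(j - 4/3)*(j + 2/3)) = j^2 - 16*j/3 - 4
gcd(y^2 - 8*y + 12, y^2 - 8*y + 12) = y^2 - 8*y + 12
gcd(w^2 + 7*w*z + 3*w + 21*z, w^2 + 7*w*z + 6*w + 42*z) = w + 7*z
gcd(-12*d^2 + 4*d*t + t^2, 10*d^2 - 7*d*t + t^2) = -2*d + t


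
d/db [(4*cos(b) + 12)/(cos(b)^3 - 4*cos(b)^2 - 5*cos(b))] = 2*(-45*cos(b) + 5*cos(2*b) + cos(3*b) - 25)*sin(b)/((cos(b) - 5)^2*(cos(b) + 1)^2*cos(b)^2)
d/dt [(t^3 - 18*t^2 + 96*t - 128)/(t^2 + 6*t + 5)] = (t^4 + 12*t^3 - 189*t^2 + 76*t + 1248)/(t^4 + 12*t^3 + 46*t^2 + 60*t + 25)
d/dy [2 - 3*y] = -3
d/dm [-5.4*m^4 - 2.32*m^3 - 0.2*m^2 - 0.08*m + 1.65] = -21.6*m^3 - 6.96*m^2 - 0.4*m - 0.08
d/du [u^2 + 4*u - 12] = 2*u + 4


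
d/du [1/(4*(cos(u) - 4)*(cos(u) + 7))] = (2*cos(u) + 3)*sin(u)/(4*(cos(u) - 4)^2*(cos(u) + 7)^2)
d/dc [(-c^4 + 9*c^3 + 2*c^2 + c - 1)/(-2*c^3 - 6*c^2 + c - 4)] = (2*c^6 + 12*c^5 - 53*c^4 + 38*c^3 - 106*c^2 - 28*c - 3)/(4*c^6 + 24*c^5 + 32*c^4 + 4*c^3 + 49*c^2 - 8*c + 16)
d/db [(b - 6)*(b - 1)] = 2*b - 7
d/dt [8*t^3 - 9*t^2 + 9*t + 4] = 24*t^2 - 18*t + 9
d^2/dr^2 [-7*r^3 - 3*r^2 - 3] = -42*r - 6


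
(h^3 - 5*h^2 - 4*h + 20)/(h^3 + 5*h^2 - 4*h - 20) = (h - 5)/(h + 5)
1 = 1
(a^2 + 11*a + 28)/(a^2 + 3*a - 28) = (a + 4)/(a - 4)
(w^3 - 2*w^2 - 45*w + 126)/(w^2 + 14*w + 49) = (w^2 - 9*w + 18)/(w + 7)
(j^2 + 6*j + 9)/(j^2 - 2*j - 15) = (j + 3)/(j - 5)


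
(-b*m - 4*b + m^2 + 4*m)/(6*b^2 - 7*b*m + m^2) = (-m - 4)/(6*b - m)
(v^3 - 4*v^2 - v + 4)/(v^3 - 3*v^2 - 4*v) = (v - 1)/v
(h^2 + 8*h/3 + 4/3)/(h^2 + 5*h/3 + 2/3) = (h + 2)/(h + 1)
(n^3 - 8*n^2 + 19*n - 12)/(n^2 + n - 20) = (n^2 - 4*n + 3)/(n + 5)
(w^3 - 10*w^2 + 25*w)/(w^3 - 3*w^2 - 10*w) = (w - 5)/(w + 2)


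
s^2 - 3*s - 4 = (s - 4)*(s + 1)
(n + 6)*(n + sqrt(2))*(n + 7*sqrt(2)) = n^3 + 6*n^2 + 8*sqrt(2)*n^2 + 14*n + 48*sqrt(2)*n + 84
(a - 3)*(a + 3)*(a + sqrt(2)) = a^3 + sqrt(2)*a^2 - 9*a - 9*sqrt(2)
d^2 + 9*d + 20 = (d + 4)*(d + 5)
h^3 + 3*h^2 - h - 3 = (h - 1)*(h + 1)*(h + 3)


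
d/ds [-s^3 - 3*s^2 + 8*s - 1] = -3*s^2 - 6*s + 8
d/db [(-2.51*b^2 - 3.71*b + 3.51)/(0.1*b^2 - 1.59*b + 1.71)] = (4.3619*b^2 - 9.2862*b - 0.7632)/(0.01*b^4 - 0.318*b^3 + 2.8701*b^2 - 5.4378*b + 2.9241)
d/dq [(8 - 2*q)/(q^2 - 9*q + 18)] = 2*(q^2 - 8*q + 18)/(q^4 - 18*q^3 + 117*q^2 - 324*q + 324)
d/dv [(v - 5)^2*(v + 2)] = (v - 5)*(3*v - 1)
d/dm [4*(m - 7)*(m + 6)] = 8*m - 4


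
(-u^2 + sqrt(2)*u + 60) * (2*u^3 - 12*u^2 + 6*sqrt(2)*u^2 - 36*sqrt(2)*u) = -2*u^5 - 4*sqrt(2)*u^4 + 12*u^4 + 24*sqrt(2)*u^3 + 132*u^3 - 792*u^2 + 360*sqrt(2)*u^2 - 2160*sqrt(2)*u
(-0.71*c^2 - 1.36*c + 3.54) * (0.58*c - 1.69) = -0.4118*c^3 + 0.4111*c^2 + 4.3516*c - 5.9826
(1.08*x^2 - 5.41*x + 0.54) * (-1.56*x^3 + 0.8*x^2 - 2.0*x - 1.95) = -1.6848*x^5 + 9.3036*x^4 - 7.3304*x^3 + 9.146*x^2 + 9.4695*x - 1.053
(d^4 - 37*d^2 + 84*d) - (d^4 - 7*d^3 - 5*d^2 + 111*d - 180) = 7*d^3 - 32*d^2 - 27*d + 180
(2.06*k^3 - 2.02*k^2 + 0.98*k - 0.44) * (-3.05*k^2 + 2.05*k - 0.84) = -6.283*k^5 + 10.384*k^4 - 8.8604*k^3 + 5.0478*k^2 - 1.7252*k + 0.3696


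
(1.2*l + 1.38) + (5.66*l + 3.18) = 6.86*l + 4.56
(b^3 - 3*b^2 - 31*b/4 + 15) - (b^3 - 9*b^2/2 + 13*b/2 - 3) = 3*b^2/2 - 57*b/4 + 18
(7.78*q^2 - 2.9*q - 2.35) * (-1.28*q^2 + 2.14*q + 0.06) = -9.9584*q^4 + 20.3612*q^3 - 2.7312*q^2 - 5.203*q - 0.141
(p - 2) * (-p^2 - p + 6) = -p^3 + p^2 + 8*p - 12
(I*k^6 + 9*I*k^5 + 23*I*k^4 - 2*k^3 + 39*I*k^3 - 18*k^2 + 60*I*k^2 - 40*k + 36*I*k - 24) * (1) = I*k^6 + 9*I*k^5 + 23*I*k^4 - 2*k^3 + 39*I*k^3 - 18*k^2 + 60*I*k^2 - 40*k + 36*I*k - 24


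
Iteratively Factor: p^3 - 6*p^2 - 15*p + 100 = (p - 5)*(p^2 - p - 20) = (p - 5)^2*(p + 4)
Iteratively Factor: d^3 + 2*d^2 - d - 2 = (d - 1)*(d^2 + 3*d + 2) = (d - 1)*(d + 2)*(d + 1)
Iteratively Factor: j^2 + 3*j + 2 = (j + 1)*(j + 2)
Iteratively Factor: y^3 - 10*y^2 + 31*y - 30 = (y - 2)*(y^2 - 8*y + 15) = (y - 5)*(y - 2)*(y - 3)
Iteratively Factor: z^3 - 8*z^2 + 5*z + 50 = (z + 2)*(z^2 - 10*z + 25) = (z - 5)*(z + 2)*(z - 5)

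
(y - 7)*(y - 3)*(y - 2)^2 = y^4 - 14*y^3 + 65*y^2 - 124*y + 84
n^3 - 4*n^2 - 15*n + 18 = (n - 6)*(n - 1)*(n + 3)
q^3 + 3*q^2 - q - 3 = (q - 1)*(q + 1)*(q + 3)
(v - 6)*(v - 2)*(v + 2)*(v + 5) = v^4 - v^3 - 34*v^2 + 4*v + 120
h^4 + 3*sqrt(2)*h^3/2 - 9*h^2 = h^2*(h - 3*sqrt(2)/2)*(h + 3*sqrt(2))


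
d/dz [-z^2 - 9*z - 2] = -2*z - 9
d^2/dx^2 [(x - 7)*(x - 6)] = 2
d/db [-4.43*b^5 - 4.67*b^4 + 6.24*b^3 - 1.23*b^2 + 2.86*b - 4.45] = -22.15*b^4 - 18.68*b^3 + 18.72*b^2 - 2.46*b + 2.86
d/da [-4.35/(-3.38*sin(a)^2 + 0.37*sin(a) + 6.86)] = (1.6095 - 29.406*sin(a))*cos(a)/(-3.38*sin(a)^2 + 0.37*sin(a) + 6.86)^2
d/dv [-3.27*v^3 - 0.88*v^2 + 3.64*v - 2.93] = -9.81*v^2 - 1.76*v + 3.64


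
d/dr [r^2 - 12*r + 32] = 2*r - 12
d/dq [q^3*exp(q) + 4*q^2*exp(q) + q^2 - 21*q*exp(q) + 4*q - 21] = q^3*exp(q) + 7*q^2*exp(q) - 13*q*exp(q) + 2*q - 21*exp(q) + 4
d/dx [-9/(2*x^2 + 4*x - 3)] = 36*(x + 1)/(2*x^2 + 4*x - 3)^2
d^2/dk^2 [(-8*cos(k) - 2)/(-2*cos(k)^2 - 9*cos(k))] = 2*(56*sin(k)^4/cos(k)^3 + 16*sin(k)^2 - 38 + 55/cos(k) + 108/cos(k)^2 + 106/cos(k)^3)/(2*cos(k) + 9)^3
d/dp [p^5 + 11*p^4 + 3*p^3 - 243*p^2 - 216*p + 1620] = 5*p^4 + 44*p^3 + 9*p^2 - 486*p - 216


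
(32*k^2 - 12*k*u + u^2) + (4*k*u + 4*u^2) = 32*k^2 - 8*k*u + 5*u^2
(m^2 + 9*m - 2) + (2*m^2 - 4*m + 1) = 3*m^2 + 5*m - 1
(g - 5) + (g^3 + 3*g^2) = g^3 + 3*g^2 + g - 5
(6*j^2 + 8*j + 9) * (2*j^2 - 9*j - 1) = 12*j^4 - 38*j^3 - 60*j^2 - 89*j - 9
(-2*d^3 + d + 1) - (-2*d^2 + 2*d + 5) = -2*d^3 + 2*d^2 - d - 4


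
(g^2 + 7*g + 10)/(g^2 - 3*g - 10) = (g + 5)/(g - 5)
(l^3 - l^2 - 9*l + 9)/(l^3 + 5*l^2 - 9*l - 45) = (l - 1)/(l + 5)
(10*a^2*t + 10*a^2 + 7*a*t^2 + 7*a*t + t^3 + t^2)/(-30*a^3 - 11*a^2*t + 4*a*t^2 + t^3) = (t + 1)/(-3*a + t)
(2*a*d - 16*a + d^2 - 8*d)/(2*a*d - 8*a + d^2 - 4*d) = (d - 8)/(d - 4)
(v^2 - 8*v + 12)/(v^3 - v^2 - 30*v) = (v - 2)/(v*(v + 5))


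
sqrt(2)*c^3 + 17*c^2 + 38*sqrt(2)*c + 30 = (c + 3*sqrt(2))*(c + 5*sqrt(2))*(sqrt(2)*c + 1)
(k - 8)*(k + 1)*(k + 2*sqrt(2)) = k^3 - 7*k^2 + 2*sqrt(2)*k^2 - 14*sqrt(2)*k - 8*k - 16*sqrt(2)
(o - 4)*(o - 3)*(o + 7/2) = o^3 - 7*o^2/2 - 25*o/2 + 42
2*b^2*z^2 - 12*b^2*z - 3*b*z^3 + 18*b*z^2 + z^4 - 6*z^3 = z*(-2*b + z)*(-b + z)*(z - 6)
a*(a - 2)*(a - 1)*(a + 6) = a^4 + 3*a^3 - 16*a^2 + 12*a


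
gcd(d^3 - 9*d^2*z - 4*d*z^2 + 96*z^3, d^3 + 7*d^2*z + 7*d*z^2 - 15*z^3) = d + 3*z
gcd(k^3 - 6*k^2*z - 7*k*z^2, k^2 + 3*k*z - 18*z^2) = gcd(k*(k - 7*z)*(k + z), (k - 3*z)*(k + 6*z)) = 1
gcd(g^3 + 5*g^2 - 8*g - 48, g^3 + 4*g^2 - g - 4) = g + 4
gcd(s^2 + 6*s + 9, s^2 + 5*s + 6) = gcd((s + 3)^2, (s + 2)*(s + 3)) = s + 3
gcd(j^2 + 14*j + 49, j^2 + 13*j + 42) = j + 7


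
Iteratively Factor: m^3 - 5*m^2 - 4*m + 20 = (m - 2)*(m^2 - 3*m - 10) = (m - 2)*(m + 2)*(m - 5)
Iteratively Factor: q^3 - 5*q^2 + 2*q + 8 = (q - 2)*(q^2 - 3*q - 4) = (q - 4)*(q - 2)*(q + 1)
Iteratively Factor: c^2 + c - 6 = (c - 2)*(c + 3)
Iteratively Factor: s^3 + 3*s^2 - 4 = (s - 1)*(s^2 + 4*s + 4) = (s - 1)*(s + 2)*(s + 2)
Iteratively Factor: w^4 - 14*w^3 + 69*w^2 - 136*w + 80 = (w - 1)*(w^3 - 13*w^2 + 56*w - 80) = (w - 4)*(w - 1)*(w^2 - 9*w + 20) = (w - 4)^2*(w - 1)*(w - 5)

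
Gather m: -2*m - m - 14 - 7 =-3*m - 21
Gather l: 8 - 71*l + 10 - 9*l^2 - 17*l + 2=-9*l^2 - 88*l + 20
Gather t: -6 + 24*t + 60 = 24*t + 54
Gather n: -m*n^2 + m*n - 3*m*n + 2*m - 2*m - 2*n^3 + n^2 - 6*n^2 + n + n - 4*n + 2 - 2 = -2*n^3 + n^2*(-m - 5) + n*(-2*m - 2)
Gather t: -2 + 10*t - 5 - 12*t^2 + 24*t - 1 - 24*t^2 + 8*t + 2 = -36*t^2 + 42*t - 6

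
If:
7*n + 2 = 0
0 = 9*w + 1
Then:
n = -2/7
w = -1/9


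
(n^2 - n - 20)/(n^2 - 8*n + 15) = (n + 4)/(n - 3)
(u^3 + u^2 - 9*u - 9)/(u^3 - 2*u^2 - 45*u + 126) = (u^2 + 4*u + 3)/(u^2 + u - 42)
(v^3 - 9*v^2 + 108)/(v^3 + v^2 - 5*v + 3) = (v^2 - 12*v + 36)/(v^2 - 2*v + 1)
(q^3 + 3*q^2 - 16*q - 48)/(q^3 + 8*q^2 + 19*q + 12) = (q - 4)/(q + 1)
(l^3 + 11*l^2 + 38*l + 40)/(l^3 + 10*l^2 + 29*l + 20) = (l + 2)/(l + 1)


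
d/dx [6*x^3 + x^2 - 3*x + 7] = 18*x^2 + 2*x - 3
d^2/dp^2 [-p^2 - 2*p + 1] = -2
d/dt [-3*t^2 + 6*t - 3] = 6 - 6*t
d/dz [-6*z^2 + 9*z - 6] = 9 - 12*z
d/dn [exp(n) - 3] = exp(n)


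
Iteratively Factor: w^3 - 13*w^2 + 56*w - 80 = (w - 5)*(w^2 - 8*w + 16) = (w - 5)*(w - 4)*(w - 4)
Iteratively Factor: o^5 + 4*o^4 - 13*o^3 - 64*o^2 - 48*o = (o + 3)*(o^4 + o^3 - 16*o^2 - 16*o) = (o - 4)*(o + 3)*(o^3 + 5*o^2 + 4*o) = (o - 4)*(o + 1)*(o + 3)*(o^2 + 4*o) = (o - 4)*(o + 1)*(o + 3)*(o + 4)*(o)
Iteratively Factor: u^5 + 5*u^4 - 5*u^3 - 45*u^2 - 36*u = (u)*(u^4 + 5*u^3 - 5*u^2 - 45*u - 36) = u*(u + 4)*(u^3 + u^2 - 9*u - 9) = u*(u - 3)*(u + 4)*(u^2 + 4*u + 3) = u*(u - 3)*(u + 3)*(u + 4)*(u + 1)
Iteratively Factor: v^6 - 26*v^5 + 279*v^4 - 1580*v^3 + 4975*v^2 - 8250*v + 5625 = (v - 5)*(v^5 - 21*v^4 + 174*v^3 - 710*v^2 + 1425*v - 1125) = (v - 5)^2*(v^4 - 16*v^3 + 94*v^2 - 240*v + 225) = (v - 5)^2*(v - 3)*(v^3 - 13*v^2 + 55*v - 75) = (v - 5)^3*(v - 3)*(v^2 - 8*v + 15) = (v - 5)^4*(v - 3)*(v - 3)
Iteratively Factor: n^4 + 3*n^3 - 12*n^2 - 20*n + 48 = (n - 2)*(n^3 + 5*n^2 - 2*n - 24) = (n - 2)*(n + 4)*(n^2 + n - 6) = (n - 2)^2*(n + 4)*(n + 3)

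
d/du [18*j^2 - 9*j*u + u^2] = -9*j + 2*u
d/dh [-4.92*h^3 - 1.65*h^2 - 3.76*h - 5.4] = -14.76*h^2 - 3.3*h - 3.76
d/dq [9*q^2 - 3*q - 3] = 18*q - 3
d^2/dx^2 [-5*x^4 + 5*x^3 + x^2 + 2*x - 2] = -60*x^2 + 30*x + 2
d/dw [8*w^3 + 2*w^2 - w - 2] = 24*w^2 + 4*w - 1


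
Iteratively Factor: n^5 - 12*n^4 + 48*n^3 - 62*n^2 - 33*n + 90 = (n - 5)*(n^4 - 7*n^3 + 13*n^2 + 3*n - 18) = (n - 5)*(n + 1)*(n^3 - 8*n^2 + 21*n - 18) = (n - 5)*(n - 2)*(n + 1)*(n^2 - 6*n + 9) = (n - 5)*(n - 3)*(n - 2)*(n + 1)*(n - 3)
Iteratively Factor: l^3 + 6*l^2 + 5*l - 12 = (l - 1)*(l^2 + 7*l + 12) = (l - 1)*(l + 3)*(l + 4)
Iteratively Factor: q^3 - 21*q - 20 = (q - 5)*(q^2 + 5*q + 4) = (q - 5)*(q + 1)*(q + 4)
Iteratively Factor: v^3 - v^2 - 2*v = (v - 2)*(v^2 + v) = v*(v - 2)*(v + 1)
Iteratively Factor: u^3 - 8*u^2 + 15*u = (u - 3)*(u^2 - 5*u) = (u - 5)*(u - 3)*(u)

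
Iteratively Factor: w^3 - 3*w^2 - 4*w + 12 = (w - 3)*(w^2 - 4) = (w - 3)*(w + 2)*(w - 2)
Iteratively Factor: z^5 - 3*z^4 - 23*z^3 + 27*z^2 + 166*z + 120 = (z + 3)*(z^4 - 6*z^3 - 5*z^2 + 42*z + 40) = (z + 1)*(z + 3)*(z^3 - 7*z^2 + 2*z + 40) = (z + 1)*(z + 2)*(z + 3)*(z^2 - 9*z + 20) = (z - 4)*(z + 1)*(z + 2)*(z + 3)*(z - 5)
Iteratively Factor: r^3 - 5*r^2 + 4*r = (r - 4)*(r^2 - r) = (r - 4)*(r - 1)*(r)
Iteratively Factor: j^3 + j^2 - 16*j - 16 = (j - 4)*(j^2 + 5*j + 4) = (j - 4)*(j + 1)*(j + 4)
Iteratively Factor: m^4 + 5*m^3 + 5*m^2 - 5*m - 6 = (m + 3)*(m^3 + 2*m^2 - m - 2) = (m + 1)*(m + 3)*(m^2 + m - 2) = (m - 1)*(m + 1)*(m + 3)*(m + 2)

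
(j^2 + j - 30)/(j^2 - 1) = (j^2 + j - 30)/(j^2 - 1)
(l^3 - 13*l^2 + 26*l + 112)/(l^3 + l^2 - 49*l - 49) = (l^2 - 6*l - 16)/(l^2 + 8*l + 7)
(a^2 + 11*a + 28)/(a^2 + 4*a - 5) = (a^2 + 11*a + 28)/(a^2 + 4*a - 5)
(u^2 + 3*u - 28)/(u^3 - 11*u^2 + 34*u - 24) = (u + 7)/(u^2 - 7*u + 6)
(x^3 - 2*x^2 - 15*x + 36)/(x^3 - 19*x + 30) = (x^2 + x - 12)/(x^2 + 3*x - 10)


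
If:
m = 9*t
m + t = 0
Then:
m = 0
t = 0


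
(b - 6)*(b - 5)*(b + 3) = b^3 - 8*b^2 - 3*b + 90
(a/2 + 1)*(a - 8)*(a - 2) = a^3/2 - 4*a^2 - 2*a + 16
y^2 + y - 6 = (y - 2)*(y + 3)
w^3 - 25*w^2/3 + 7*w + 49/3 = (w - 7)*(w - 7/3)*(w + 1)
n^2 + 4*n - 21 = (n - 3)*(n + 7)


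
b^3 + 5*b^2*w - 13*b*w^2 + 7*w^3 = (b - w)^2*(b + 7*w)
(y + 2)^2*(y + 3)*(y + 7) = y^4 + 14*y^3 + 65*y^2 + 124*y + 84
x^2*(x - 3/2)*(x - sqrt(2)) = x^4 - 3*x^3/2 - sqrt(2)*x^3 + 3*sqrt(2)*x^2/2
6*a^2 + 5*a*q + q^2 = (2*a + q)*(3*a + q)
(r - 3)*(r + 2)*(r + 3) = r^3 + 2*r^2 - 9*r - 18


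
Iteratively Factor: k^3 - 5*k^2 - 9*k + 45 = (k + 3)*(k^2 - 8*k + 15) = (k - 3)*(k + 3)*(k - 5)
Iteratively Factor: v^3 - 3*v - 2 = (v + 1)*(v^2 - v - 2) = (v - 2)*(v + 1)*(v + 1)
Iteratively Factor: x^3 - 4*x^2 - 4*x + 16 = (x - 2)*(x^2 - 2*x - 8) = (x - 4)*(x - 2)*(x + 2)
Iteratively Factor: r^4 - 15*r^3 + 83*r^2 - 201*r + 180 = (r - 4)*(r^3 - 11*r^2 + 39*r - 45) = (r - 4)*(r - 3)*(r^2 - 8*r + 15) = (r - 4)*(r - 3)^2*(r - 5)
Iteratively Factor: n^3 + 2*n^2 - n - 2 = (n + 2)*(n^2 - 1) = (n + 1)*(n + 2)*(n - 1)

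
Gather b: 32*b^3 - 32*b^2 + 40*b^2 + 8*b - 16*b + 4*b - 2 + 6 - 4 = 32*b^3 + 8*b^2 - 4*b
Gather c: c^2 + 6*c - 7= c^2 + 6*c - 7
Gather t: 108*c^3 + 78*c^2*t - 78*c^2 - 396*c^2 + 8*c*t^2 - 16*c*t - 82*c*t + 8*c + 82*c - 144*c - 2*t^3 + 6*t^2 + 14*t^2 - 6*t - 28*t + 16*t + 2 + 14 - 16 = 108*c^3 - 474*c^2 - 54*c - 2*t^3 + t^2*(8*c + 20) + t*(78*c^2 - 98*c - 18)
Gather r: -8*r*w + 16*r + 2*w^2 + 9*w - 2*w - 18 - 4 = r*(16 - 8*w) + 2*w^2 + 7*w - 22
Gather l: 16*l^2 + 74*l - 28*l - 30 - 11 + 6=16*l^2 + 46*l - 35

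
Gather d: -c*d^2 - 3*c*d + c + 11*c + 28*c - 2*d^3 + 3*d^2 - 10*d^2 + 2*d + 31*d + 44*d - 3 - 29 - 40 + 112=40*c - 2*d^3 + d^2*(-c - 7) + d*(77 - 3*c) + 40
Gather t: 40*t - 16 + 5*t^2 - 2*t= 5*t^2 + 38*t - 16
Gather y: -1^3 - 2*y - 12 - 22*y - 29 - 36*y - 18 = -60*y - 60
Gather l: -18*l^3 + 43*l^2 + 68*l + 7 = -18*l^3 + 43*l^2 + 68*l + 7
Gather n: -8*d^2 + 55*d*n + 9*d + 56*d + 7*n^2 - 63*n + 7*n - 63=-8*d^2 + 65*d + 7*n^2 + n*(55*d - 56) - 63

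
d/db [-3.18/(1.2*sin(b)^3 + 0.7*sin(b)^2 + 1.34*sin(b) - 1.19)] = (11.448*sin(b)^2 + 4.452*sin(b) + 4.2612)*cos(b)/(1.2*sin(b)^3 + 0.7*sin(b)^2 + 1.34*sin(b) - 1.19)^2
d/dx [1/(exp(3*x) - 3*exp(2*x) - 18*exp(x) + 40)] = 3*(-exp(2*x) + 2*exp(x) + 6)*exp(x)/(exp(3*x) - 3*exp(2*x) - 18*exp(x) + 40)^2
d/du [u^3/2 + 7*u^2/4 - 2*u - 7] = 3*u^2/2 + 7*u/2 - 2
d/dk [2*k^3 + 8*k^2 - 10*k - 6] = 6*k^2 + 16*k - 10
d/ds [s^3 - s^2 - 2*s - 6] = 3*s^2 - 2*s - 2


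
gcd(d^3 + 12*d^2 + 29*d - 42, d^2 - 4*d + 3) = d - 1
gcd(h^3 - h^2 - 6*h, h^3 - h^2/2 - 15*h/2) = h^2 - 3*h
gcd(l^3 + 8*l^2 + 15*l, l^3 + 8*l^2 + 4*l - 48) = 1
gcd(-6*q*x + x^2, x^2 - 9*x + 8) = 1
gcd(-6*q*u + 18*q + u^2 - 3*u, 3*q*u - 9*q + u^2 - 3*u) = u - 3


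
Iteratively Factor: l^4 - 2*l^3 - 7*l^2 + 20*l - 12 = (l - 1)*(l^3 - l^2 - 8*l + 12) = (l - 2)*(l - 1)*(l^2 + l - 6) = (l - 2)*(l - 1)*(l + 3)*(l - 2)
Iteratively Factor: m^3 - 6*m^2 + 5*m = (m - 5)*(m^2 - m) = (m - 5)*(m - 1)*(m)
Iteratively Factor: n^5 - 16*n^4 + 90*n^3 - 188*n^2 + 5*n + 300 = (n - 4)*(n^4 - 12*n^3 + 42*n^2 - 20*n - 75) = (n - 4)*(n - 3)*(n^3 - 9*n^2 + 15*n + 25) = (n - 5)*(n - 4)*(n - 3)*(n^2 - 4*n - 5) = (n - 5)*(n - 4)*(n - 3)*(n + 1)*(n - 5)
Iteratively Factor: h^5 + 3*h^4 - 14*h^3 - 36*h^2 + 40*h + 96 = (h + 4)*(h^4 - h^3 - 10*h^2 + 4*h + 24) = (h - 2)*(h + 4)*(h^3 + h^2 - 8*h - 12) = (h - 2)*(h + 2)*(h + 4)*(h^2 - h - 6) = (h - 2)*(h + 2)^2*(h + 4)*(h - 3)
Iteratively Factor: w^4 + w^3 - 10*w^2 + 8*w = (w - 1)*(w^3 + 2*w^2 - 8*w) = (w - 1)*(w + 4)*(w^2 - 2*w) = (w - 2)*(w - 1)*(w + 4)*(w)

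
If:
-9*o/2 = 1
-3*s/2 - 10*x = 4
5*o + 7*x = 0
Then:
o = -2/9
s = -704/189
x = 10/63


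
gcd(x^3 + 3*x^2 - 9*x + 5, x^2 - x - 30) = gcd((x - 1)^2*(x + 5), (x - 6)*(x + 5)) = x + 5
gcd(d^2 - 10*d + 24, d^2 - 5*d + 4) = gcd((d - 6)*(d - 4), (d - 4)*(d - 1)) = d - 4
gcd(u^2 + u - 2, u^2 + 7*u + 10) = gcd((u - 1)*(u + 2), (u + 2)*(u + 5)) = u + 2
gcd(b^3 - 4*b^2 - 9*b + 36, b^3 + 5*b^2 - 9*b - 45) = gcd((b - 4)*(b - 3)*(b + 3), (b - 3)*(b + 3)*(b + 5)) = b^2 - 9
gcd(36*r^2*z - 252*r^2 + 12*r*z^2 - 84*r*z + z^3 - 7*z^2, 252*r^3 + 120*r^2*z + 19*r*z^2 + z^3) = 36*r^2 + 12*r*z + z^2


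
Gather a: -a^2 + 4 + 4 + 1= 9 - a^2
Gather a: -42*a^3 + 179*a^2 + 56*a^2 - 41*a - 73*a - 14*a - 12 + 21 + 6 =-42*a^3 + 235*a^2 - 128*a + 15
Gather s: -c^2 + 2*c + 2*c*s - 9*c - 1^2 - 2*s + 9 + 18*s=-c^2 - 7*c + s*(2*c + 16) + 8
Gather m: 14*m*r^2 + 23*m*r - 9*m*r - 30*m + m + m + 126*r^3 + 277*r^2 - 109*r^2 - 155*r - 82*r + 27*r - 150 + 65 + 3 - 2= m*(14*r^2 + 14*r - 28) + 126*r^3 + 168*r^2 - 210*r - 84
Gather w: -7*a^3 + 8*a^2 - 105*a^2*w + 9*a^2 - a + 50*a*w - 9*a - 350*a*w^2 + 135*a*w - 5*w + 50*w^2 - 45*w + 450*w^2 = -7*a^3 + 17*a^2 - 10*a + w^2*(500 - 350*a) + w*(-105*a^2 + 185*a - 50)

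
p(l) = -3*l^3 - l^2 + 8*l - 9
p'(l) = -9*l^2 - 2*l + 8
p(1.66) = -12.20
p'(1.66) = -20.12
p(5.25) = -428.67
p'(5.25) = -250.56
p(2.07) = -23.33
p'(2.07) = -34.70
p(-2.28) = 3.12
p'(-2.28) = -34.23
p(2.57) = -45.97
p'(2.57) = -56.58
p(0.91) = -4.81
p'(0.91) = -1.27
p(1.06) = -5.22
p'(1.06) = -4.23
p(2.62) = -48.86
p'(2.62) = -59.02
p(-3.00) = 39.00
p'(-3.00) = -67.00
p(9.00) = -2205.00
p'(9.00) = -739.00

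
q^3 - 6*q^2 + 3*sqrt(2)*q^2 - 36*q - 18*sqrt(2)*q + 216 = (q - 6)*(q - 3*sqrt(2))*(q + 6*sqrt(2))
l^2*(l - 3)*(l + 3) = l^4 - 9*l^2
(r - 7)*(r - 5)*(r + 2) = r^3 - 10*r^2 + 11*r + 70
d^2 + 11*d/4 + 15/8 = (d + 5/4)*(d + 3/2)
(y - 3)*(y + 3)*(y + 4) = y^3 + 4*y^2 - 9*y - 36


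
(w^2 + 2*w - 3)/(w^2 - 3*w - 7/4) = 4*(-w^2 - 2*w + 3)/(-4*w^2 + 12*w + 7)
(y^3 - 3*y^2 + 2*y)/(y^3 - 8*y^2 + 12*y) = (y - 1)/(y - 6)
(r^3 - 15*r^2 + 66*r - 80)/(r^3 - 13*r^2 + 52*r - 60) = (r - 8)/(r - 6)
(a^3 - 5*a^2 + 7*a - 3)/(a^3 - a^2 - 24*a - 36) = (-a^3 + 5*a^2 - 7*a + 3)/(-a^3 + a^2 + 24*a + 36)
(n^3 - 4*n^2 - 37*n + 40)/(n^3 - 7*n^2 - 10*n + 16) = (n + 5)/(n + 2)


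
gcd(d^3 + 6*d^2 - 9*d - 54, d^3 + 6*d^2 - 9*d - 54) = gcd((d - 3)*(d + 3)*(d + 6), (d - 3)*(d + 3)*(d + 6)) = d^3 + 6*d^2 - 9*d - 54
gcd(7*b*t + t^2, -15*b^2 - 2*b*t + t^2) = 1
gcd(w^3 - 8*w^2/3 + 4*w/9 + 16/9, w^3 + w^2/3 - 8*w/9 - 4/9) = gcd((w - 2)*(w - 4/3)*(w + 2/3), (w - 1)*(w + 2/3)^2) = w + 2/3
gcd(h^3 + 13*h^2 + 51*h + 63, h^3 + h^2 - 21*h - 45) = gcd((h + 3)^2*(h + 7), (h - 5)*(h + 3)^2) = h^2 + 6*h + 9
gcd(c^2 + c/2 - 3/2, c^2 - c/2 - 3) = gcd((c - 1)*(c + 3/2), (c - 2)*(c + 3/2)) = c + 3/2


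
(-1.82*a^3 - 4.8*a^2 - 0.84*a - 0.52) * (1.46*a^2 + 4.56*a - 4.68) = -2.6572*a^5 - 15.3072*a^4 - 14.5968*a^3 + 17.8744*a^2 + 1.56*a + 2.4336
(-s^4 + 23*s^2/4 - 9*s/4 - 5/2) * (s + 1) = -s^5 - s^4 + 23*s^3/4 + 7*s^2/2 - 19*s/4 - 5/2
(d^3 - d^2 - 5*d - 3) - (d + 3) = d^3 - d^2 - 6*d - 6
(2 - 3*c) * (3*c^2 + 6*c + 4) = -9*c^3 - 12*c^2 + 8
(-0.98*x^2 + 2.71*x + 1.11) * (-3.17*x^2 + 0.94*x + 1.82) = 3.1066*x^4 - 9.5119*x^3 - 2.7549*x^2 + 5.9756*x + 2.0202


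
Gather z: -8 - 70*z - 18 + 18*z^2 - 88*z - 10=18*z^2 - 158*z - 36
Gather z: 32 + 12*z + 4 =12*z + 36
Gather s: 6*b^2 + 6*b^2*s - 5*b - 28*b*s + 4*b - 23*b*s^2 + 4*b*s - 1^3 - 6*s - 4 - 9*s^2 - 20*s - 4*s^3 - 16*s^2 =6*b^2 - b - 4*s^3 + s^2*(-23*b - 25) + s*(6*b^2 - 24*b - 26) - 5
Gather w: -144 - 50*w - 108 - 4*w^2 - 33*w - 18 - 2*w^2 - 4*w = -6*w^2 - 87*w - 270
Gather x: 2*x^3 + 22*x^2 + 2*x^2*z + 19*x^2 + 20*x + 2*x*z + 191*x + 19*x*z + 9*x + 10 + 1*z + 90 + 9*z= 2*x^3 + x^2*(2*z + 41) + x*(21*z + 220) + 10*z + 100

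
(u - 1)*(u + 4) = u^2 + 3*u - 4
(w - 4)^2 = w^2 - 8*w + 16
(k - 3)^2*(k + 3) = k^3 - 3*k^2 - 9*k + 27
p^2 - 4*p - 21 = (p - 7)*(p + 3)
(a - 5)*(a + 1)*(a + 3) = a^3 - a^2 - 17*a - 15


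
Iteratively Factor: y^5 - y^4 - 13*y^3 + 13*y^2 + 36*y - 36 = (y + 3)*(y^4 - 4*y^3 - y^2 + 16*y - 12) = (y - 3)*(y + 3)*(y^3 - y^2 - 4*y + 4) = (y - 3)*(y - 1)*(y + 3)*(y^2 - 4) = (y - 3)*(y - 1)*(y + 2)*(y + 3)*(y - 2)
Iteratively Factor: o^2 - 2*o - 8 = (o - 4)*(o + 2)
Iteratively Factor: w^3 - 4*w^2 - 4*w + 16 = (w - 4)*(w^2 - 4) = (w - 4)*(w - 2)*(w + 2)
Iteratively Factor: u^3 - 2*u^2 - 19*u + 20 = (u + 4)*(u^2 - 6*u + 5) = (u - 1)*(u + 4)*(u - 5)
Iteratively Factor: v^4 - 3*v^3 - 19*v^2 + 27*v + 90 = (v - 5)*(v^3 + 2*v^2 - 9*v - 18) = (v - 5)*(v + 3)*(v^2 - v - 6) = (v - 5)*(v + 2)*(v + 3)*(v - 3)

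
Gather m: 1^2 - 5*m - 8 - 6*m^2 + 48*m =-6*m^2 + 43*m - 7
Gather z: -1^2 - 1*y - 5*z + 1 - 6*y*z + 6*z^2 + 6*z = -y + 6*z^2 + z*(1 - 6*y)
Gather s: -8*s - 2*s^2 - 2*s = -2*s^2 - 10*s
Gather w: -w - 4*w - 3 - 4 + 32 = 25 - 5*w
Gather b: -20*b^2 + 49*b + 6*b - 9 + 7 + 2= -20*b^2 + 55*b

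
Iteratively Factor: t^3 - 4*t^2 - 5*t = (t - 5)*(t^2 + t) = (t - 5)*(t + 1)*(t)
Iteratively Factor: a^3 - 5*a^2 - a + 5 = (a + 1)*(a^2 - 6*a + 5) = (a - 1)*(a + 1)*(a - 5)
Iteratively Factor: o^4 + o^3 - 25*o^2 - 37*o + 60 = (o - 1)*(o^3 + 2*o^2 - 23*o - 60) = (o - 1)*(o + 3)*(o^2 - o - 20) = (o - 1)*(o + 3)*(o + 4)*(o - 5)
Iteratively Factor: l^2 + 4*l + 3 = (l + 3)*(l + 1)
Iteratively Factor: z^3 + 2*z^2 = (z)*(z^2 + 2*z) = z^2*(z + 2)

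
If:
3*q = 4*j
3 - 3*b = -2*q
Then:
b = 2*q/3 + 1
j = 3*q/4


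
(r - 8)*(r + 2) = r^2 - 6*r - 16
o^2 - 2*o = o*(o - 2)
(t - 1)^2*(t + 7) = t^3 + 5*t^2 - 13*t + 7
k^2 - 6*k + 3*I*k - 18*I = (k - 6)*(k + 3*I)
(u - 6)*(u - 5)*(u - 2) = u^3 - 13*u^2 + 52*u - 60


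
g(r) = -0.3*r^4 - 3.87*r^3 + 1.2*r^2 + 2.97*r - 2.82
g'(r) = -1.2*r^3 - 11.61*r^2 + 2.4*r + 2.97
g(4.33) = -387.09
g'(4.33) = -301.73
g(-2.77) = 62.75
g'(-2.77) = -67.26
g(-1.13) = 0.45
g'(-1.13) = -12.84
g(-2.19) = 30.18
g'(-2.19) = -45.36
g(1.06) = -3.31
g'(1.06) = -8.96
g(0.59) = -1.48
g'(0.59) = 0.10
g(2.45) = -56.06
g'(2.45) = -78.49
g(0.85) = -1.96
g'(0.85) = -4.12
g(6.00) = -1166.52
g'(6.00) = -659.79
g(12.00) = -12702.54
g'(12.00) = -3713.67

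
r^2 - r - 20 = (r - 5)*(r + 4)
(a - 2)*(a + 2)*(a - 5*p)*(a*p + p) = a^4*p - 5*a^3*p^2 + a^3*p - 5*a^2*p^2 - 4*a^2*p + 20*a*p^2 - 4*a*p + 20*p^2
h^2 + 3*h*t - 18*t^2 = (h - 3*t)*(h + 6*t)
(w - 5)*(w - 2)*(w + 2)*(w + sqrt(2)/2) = w^4 - 5*w^3 + sqrt(2)*w^3/2 - 4*w^2 - 5*sqrt(2)*w^2/2 - 2*sqrt(2)*w + 20*w + 10*sqrt(2)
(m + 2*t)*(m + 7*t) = m^2 + 9*m*t + 14*t^2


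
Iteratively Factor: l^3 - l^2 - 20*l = (l + 4)*(l^2 - 5*l) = (l - 5)*(l + 4)*(l)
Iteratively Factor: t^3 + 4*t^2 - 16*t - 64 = (t + 4)*(t^2 - 16) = (t - 4)*(t + 4)*(t + 4)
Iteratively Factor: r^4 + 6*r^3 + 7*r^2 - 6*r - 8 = (r + 1)*(r^3 + 5*r^2 + 2*r - 8) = (r + 1)*(r + 2)*(r^2 + 3*r - 4) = (r - 1)*(r + 1)*(r + 2)*(r + 4)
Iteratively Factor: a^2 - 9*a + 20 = (a - 4)*(a - 5)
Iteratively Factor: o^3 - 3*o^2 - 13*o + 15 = (o + 3)*(o^2 - 6*o + 5) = (o - 1)*(o + 3)*(o - 5)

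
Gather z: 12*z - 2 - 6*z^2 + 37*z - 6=-6*z^2 + 49*z - 8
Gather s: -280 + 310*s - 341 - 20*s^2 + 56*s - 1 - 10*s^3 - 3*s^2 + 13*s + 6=-10*s^3 - 23*s^2 + 379*s - 616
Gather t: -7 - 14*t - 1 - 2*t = -16*t - 8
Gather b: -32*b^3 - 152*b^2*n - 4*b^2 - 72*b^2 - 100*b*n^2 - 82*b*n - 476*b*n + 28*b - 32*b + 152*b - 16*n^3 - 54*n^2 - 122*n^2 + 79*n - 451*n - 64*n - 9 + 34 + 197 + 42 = -32*b^3 + b^2*(-152*n - 76) + b*(-100*n^2 - 558*n + 148) - 16*n^3 - 176*n^2 - 436*n + 264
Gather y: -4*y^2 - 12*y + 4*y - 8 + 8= -4*y^2 - 8*y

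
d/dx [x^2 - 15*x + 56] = 2*x - 15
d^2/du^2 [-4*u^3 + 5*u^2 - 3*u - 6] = 10 - 24*u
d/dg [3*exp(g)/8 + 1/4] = 3*exp(g)/8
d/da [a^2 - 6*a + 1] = 2*a - 6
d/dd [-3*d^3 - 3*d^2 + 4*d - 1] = -9*d^2 - 6*d + 4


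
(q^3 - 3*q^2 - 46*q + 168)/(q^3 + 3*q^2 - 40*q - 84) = (q - 4)/(q + 2)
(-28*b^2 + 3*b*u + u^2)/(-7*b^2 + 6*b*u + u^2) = (-4*b + u)/(-b + u)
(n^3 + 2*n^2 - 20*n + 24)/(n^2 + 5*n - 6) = (n^2 - 4*n + 4)/(n - 1)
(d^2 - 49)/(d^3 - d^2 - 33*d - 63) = (d + 7)/(d^2 + 6*d + 9)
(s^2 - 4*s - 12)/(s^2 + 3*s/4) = 4*(s^2 - 4*s - 12)/(s*(4*s + 3))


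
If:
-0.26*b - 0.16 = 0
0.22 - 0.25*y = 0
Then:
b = -0.62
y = 0.88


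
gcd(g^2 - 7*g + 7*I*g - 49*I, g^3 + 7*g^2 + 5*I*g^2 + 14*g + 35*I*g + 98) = g + 7*I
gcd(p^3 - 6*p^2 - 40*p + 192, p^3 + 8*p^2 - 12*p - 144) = p^2 + 2*p - 24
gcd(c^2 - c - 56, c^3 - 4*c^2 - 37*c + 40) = c - 8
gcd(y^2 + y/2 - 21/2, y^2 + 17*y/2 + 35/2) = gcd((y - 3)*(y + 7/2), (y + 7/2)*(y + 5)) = y + 7/2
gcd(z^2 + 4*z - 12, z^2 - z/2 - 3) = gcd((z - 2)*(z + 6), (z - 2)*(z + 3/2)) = z - 2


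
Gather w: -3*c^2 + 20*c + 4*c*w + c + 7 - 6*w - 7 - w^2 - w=-3*c^2 + 21*c - w^2 + w*(4*c - 7)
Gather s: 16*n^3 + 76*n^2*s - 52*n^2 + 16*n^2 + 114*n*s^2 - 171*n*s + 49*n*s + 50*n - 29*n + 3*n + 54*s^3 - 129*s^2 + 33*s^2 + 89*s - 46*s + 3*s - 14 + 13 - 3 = 16*n^3 - 36*n^2 + 24*n + 54*s^3 + s^2*(114*n - 96) + s*(76*n^2 - 122*n + 46) - 4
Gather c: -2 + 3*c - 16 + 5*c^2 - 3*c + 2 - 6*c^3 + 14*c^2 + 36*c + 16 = -6*c^3 + 19*c^2 + 36*c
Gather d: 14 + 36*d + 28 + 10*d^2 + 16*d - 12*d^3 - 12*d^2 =-12*d^3 - 2*d^2 + 52*d + 42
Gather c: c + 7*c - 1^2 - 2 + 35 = 8*c + 32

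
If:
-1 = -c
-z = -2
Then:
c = 1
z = 2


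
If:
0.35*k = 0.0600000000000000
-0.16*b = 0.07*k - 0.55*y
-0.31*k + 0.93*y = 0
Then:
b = 0.12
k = 0.17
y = 0.06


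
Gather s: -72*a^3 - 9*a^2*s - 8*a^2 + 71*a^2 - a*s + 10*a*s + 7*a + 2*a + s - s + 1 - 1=-72*a^3 + 63*a^2 + 9*a + s*(-9*a^2 + 9*a)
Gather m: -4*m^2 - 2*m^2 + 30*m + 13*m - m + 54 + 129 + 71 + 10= -6*m^2 + 42*m + 264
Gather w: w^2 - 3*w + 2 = w^2 - 3*w + 2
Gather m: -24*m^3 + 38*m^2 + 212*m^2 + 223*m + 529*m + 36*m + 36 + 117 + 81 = -24*m^3 + 250*m^2 + 788*m + 234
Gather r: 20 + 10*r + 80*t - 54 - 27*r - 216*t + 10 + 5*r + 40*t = -12*r - 96*t - 24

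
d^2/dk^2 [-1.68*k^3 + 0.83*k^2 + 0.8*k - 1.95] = 1.66 - 10.08*k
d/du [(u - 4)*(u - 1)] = 2*u - 5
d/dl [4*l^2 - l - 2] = 8*l - 1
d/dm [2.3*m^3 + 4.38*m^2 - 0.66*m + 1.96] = 6.9*m^2 + 8.76*m - 0.66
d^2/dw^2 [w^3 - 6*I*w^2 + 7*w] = 6*w - 12*I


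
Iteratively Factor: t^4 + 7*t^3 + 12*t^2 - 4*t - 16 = (t - 1)*(t^3 + 8*t^2 + 20*t + 16) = (t - 1)*(t + 2)*(t^2 + 6*t + 8) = (t - 1)*(t + 2)*(t + 4)*(t + 2)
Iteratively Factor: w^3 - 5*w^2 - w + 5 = (w + 1)*(w^2 - 6*w + 5) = (w - 1)*(w + 1)*(w - 5)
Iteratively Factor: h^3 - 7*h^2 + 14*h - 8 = (h - 2)*(h^2 - 5*h + 4) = (h - 2)*(h - 1)*(h - 4)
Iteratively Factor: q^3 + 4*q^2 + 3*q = (q)*(q^2 + 4*q + 3) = q*(q + 3)*(q + 1)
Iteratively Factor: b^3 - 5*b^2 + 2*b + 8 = (b - 2)*(b^2 - 3*b - 4) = (b - 4)*(b - 2)*(b + 1)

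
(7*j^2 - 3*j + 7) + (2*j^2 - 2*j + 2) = 9*j^2 - 5*j + 9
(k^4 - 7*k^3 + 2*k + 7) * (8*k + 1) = 8*k^5 - 55*k^4 - 7*k^3 + 16*k^2 + 58*k + 7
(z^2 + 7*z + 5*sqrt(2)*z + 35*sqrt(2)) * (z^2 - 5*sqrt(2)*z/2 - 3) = z^4 + 5*sqrt(2)*z^3/2 + 7*z^3 - 28*z^2 + 35*sqrt(2)*z^2/2 - 196*z - 15*sqrt(2)*z - 105*sqrt(2)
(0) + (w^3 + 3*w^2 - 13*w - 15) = w^3 + 3*w^2 - 13*w - 15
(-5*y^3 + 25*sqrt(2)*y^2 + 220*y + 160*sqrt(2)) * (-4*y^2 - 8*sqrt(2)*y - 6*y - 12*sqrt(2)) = 20*y^5 - 60*sqrt(2)*y^4 + 30*y^4 - 1280*y^3 - 90*sqrt(2)*y^3 - 2400*sqrt(2)*y^2 - 1920*y^2 - 3600*sqrt(2)*y - 2560*y - 3840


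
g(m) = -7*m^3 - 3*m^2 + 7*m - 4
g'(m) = -21*m^2 - 6*m + 7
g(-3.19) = 170.37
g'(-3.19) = -187.56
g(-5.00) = 761.00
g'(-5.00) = -488.00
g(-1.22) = -4.29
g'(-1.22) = -16.94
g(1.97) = -55.37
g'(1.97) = -86.32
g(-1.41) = -0.21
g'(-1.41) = -26.29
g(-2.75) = 99.64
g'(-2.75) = -135.31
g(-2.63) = 84.18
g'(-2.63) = -122.47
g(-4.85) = 690.07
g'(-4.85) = -457.87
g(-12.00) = 11576.00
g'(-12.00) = -2945.00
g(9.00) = -5287.00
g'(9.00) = -1748.00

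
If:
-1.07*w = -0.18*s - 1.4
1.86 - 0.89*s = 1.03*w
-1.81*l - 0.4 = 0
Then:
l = -0.22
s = 0.48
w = 1.39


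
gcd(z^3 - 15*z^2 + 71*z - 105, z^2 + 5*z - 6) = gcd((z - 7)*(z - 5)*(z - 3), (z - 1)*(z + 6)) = 1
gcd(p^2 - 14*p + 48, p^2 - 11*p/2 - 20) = p - 8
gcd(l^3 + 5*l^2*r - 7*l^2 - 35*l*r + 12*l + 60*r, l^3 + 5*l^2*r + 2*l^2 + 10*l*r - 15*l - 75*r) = l^2 + 5*l*r - 3*l - 15*r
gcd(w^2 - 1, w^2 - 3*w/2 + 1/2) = w - 1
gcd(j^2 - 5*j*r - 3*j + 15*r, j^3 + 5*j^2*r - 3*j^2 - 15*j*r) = j - 3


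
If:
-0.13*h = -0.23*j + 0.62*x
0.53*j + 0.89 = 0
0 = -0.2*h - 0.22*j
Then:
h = 1.85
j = -1.68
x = -1.01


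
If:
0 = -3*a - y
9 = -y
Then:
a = 3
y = -9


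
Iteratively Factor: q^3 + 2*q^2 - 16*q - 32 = (q - 4)*(q^2 + 6*q + 8) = (q - 4)*(q + 2)*(q + 4)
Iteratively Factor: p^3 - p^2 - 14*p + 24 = (p - 3)*(p^2 + 2*p - 8) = (p - 3)*(p + 4)*(p - 2)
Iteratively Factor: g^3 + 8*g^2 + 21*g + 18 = (g + 3)*(g^2 + 5*g + 6) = (g + 2)*(g + 3)*(g + 3)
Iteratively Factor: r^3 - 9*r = (r)*(r^2 - 9) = r*(r - 3)*(r + 3)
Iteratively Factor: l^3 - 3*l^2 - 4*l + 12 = (l - 2)*(l^2 - l - 6) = (l - 2)*(l + 2)*(l - 3)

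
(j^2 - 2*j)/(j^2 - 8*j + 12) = j/(j - 6)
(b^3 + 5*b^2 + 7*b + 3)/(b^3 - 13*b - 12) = (b + 1)/(b - 4)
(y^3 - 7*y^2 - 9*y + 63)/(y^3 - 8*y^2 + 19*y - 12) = (y^2 - 4*y - 21)/(y^2 - 5*y + 4)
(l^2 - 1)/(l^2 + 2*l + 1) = (l - 1)/(l + 1)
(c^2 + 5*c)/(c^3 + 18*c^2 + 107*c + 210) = c/(c^2 + 13*c + 42)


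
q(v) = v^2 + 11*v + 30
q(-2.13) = 11.11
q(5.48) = 120.31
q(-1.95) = 12.35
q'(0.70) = 12.40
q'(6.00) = 23.00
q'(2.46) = 15.92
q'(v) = 2*v + 11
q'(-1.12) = 8.76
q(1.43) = 47.77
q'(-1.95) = 7.10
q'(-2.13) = 6.74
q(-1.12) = 18.93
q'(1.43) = 13.86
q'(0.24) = 11.48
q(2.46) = 63.11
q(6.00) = 132.00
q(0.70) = 38.19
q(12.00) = 306.00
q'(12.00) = 35.00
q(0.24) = 32.70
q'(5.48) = 21.96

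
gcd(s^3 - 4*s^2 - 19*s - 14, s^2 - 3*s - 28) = s - 7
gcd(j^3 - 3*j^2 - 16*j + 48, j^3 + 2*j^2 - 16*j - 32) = j^2 - 16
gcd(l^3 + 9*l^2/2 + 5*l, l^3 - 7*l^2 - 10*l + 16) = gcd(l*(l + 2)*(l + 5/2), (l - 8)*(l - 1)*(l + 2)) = l + 2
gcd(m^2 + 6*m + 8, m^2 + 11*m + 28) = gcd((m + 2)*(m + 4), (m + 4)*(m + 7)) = m + 4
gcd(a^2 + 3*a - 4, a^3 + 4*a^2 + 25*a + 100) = a + 4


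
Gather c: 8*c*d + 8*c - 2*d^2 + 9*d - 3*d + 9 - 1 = c*(8*d + 8) - 2*d^2 + 6*d + 8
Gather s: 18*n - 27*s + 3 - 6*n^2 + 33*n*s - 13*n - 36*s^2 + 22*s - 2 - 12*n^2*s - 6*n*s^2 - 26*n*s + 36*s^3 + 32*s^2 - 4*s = -6*n^2 + 5*n + 36*s^3 + s^2*(-6*n - 4) + s*(-12*n^2 + 7*n - 9) + 1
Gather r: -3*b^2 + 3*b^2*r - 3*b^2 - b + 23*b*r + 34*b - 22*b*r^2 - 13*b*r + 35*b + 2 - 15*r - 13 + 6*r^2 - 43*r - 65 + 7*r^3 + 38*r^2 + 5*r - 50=-6*b^2 + 68*b + 7*r^3 + r^2*(44 - 22*b) + r*(3*b^2 + 10*b - 53) - 126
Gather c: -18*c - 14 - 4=-18*c - 18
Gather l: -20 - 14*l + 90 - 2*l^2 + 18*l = -2*l^2 + 4*l + 70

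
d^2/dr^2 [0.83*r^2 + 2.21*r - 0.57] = 1.66000000000000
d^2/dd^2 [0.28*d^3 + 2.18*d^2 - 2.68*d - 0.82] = 1.68*d + 4.36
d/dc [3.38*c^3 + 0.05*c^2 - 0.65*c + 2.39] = 10.14*c^2 + 0.1*c - 0.65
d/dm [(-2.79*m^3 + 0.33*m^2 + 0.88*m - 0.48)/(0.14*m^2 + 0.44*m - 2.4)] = (-0.3906*m^4 - 2.4552*m^3 + 20.11*m^2 - 1.4496*m - 1.9008)/(0.0196*m^4 + 0.1232*m^3 - 0.4784*m^2 - 2.112*m + 5.76)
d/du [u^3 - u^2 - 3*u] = 3*u^2 - 2*u - 3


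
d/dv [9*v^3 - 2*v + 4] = 27*v^2 - 2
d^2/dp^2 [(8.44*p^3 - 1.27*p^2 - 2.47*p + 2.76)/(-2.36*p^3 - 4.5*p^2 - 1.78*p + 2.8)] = (193.412384000001*p^6 + 295.269984*p^5 - 728.345088*p^4 - 558.721904*p^3 + 139.357632*p^2 - 452.35968*p - 42.507008)/(13.144256*p^9 + 75.1896*p^8 + 173.111664*p^7 + 157.76196*p^6 - 47.848728*p^5 - 197.90004*p^4 - 73.421048*p^3 + 79.22544*p^2 + 41.8656*p - 21.952)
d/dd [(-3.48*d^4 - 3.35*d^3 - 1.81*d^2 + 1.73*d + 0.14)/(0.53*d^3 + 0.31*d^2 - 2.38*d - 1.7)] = (-1.8444*d^6 - 2.1576*d^5 + 24.768*d^4 + 37.7762*d^3 + 20.6339*d^2 + 6.0672*d - 2.6078)/(0.2809*d^6 + 0.3286*d^5 - 2.4267*d^4 - 3.2776*d^3 + 4.6104*d^2 + 8.092*d + 2.89)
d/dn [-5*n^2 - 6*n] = -10*n - 6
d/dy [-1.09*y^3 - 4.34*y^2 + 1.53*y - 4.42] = -3.27*y^2 - 8.68*y + 1.53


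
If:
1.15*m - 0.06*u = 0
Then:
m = 0.0521739130434783*u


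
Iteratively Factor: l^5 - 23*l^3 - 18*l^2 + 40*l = (l + 2)*(l^4 - 2*l^3 - 19*l^2 + 20*l) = (l - 5)*(l + 2)*(l^3 + 3*l^2 - 4*l) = (l - 5)*(l + 2)*(l + 4)*(l^2 - l) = l*(l - 5)*(l + 2)*(l + 4)*(l - 1)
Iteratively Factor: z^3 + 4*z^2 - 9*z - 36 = (z - 3)*(z^2 + 7*z + 12) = (z - 3)*(z + 3)*(z + 4)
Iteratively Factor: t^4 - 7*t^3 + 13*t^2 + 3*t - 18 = (t - 3)*(t^3 - 4*t^2 + t + 6) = (t - 3)^2*(t^2 - t - 2) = (t - 3)^2*(t - 2)*(t + 1)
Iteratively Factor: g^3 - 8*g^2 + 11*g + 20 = (g + 1)*(g^2 - 9*g + 20) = (g - 5)*(g + 1)*(g - 4)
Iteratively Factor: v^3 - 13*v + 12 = (v - 3)*(v^2 + 3*v - 4) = (v - 3)*(v + 4)*(v - 1)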